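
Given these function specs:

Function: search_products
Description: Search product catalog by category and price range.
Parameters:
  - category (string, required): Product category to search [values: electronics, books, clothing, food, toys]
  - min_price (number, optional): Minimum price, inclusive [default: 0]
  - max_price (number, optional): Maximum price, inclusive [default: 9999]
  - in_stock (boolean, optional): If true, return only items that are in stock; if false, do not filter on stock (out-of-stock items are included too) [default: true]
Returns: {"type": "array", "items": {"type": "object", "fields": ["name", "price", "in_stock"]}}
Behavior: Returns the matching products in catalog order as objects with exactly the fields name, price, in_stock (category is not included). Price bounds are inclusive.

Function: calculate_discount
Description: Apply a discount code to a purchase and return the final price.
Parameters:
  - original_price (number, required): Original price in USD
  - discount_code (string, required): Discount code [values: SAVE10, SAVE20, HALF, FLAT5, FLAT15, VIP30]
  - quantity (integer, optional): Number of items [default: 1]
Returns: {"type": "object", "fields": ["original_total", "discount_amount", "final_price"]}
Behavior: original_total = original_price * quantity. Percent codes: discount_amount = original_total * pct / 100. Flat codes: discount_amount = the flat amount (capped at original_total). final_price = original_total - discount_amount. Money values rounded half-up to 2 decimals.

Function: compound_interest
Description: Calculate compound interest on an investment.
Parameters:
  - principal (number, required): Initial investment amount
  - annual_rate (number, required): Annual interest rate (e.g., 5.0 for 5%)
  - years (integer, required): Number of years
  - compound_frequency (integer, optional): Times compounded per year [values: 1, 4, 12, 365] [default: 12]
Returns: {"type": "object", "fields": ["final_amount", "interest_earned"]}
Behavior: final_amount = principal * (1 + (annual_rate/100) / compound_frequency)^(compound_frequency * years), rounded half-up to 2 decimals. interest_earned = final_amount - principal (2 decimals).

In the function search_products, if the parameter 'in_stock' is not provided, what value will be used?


The search_products spec declares:
  - in_stock (boolean, optional): If true, return only items that are in stock; if false, do not filter on stock (out-of-stock items are included too) [default: true]
Default:
true


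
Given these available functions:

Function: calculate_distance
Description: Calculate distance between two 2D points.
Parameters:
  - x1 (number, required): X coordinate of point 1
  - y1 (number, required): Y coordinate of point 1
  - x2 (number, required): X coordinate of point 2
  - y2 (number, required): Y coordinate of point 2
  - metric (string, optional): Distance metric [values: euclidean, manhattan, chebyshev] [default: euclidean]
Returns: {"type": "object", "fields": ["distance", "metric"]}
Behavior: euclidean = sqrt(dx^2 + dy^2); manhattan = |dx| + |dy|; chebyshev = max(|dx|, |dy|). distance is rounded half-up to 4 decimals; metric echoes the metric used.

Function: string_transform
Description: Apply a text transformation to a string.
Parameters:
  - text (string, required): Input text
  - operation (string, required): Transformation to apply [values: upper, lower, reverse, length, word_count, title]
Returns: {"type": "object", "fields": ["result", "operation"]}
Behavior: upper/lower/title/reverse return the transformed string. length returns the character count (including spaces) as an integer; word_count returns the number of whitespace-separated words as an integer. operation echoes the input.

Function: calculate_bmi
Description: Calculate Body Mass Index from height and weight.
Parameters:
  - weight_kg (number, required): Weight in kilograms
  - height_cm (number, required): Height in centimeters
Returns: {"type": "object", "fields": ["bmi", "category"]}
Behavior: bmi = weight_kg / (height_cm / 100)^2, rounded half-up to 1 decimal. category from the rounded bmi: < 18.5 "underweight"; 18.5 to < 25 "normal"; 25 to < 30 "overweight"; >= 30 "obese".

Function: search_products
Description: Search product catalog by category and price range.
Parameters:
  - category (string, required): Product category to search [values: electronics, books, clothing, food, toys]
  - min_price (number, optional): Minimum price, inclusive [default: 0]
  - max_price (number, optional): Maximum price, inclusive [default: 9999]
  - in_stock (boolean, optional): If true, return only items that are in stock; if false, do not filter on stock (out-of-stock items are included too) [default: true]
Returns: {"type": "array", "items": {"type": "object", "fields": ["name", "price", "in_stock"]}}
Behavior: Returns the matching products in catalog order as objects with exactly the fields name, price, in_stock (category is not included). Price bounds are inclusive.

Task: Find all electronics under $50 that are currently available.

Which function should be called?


The task needs a function whose description is: Search product catalog by category and price range.
search_products


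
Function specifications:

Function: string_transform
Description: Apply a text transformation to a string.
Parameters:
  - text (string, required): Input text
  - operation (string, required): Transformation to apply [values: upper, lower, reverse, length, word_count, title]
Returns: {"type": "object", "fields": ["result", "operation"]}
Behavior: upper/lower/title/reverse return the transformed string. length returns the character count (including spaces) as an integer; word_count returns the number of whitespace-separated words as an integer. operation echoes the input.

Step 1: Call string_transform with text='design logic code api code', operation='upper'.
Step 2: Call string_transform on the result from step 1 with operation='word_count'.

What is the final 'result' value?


Step 1: string_transform(text='design logic code api code', operation='upper')
  -> result = 'DESIGN LOGIC CODE API CODE'
Step 2: string_transform(text='DESIGN LOGIC CODE API CODE', operation='word_count')
  words: DESIGN, LOGIC, CODE, API, CODE -> 5
  -> result = 5
5


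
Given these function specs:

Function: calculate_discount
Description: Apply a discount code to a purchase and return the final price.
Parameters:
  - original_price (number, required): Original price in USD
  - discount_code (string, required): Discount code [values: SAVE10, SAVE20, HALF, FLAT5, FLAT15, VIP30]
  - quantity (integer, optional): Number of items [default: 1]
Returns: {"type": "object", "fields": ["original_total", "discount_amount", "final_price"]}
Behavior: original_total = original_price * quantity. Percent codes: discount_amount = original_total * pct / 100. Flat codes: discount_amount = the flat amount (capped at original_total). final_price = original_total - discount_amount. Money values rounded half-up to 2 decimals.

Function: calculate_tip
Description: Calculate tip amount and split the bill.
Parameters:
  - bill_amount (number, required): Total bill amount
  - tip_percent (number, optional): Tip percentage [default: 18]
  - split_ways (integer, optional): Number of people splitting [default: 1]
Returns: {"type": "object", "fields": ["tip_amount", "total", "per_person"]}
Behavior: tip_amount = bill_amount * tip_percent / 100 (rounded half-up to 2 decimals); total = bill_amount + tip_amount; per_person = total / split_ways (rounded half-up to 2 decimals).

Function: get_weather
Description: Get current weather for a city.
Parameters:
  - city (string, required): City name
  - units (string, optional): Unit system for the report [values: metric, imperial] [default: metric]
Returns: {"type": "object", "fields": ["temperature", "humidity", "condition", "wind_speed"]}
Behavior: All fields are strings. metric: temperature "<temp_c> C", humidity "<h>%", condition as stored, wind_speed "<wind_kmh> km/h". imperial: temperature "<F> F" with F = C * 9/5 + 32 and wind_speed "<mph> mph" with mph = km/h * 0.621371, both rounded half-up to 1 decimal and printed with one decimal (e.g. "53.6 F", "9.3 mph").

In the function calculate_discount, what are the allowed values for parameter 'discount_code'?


The calculate_discount spec declares:
  - discount_code (string, required): Discount code [values: SAVE10, SAVE20, HALF, FLAT5, FLAT15, VIP30]
Allowed values:
SAVE10, SAVE20, HALF, FLAT5, FLAT15, VIP30


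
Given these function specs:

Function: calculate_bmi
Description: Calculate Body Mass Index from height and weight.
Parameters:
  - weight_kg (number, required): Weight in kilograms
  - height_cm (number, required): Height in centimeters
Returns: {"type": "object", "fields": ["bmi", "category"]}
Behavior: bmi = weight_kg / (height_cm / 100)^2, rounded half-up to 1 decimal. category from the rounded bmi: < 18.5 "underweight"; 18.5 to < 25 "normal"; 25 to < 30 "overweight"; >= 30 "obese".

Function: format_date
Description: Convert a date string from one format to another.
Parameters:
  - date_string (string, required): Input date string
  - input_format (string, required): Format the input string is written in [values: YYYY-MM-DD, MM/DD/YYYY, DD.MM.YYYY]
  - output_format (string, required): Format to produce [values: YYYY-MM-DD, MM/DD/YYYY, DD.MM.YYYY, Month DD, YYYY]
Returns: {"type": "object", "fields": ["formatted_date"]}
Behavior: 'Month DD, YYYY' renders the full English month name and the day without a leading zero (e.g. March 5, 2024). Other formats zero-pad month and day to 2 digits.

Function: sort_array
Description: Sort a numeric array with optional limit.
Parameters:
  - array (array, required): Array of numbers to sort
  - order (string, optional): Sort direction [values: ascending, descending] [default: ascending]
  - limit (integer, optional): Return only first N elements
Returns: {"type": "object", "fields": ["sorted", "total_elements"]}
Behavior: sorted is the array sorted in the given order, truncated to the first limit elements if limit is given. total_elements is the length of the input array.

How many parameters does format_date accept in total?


Parameters of format_date: date_string (required), input_format (required), output_format (required)
Total:
3


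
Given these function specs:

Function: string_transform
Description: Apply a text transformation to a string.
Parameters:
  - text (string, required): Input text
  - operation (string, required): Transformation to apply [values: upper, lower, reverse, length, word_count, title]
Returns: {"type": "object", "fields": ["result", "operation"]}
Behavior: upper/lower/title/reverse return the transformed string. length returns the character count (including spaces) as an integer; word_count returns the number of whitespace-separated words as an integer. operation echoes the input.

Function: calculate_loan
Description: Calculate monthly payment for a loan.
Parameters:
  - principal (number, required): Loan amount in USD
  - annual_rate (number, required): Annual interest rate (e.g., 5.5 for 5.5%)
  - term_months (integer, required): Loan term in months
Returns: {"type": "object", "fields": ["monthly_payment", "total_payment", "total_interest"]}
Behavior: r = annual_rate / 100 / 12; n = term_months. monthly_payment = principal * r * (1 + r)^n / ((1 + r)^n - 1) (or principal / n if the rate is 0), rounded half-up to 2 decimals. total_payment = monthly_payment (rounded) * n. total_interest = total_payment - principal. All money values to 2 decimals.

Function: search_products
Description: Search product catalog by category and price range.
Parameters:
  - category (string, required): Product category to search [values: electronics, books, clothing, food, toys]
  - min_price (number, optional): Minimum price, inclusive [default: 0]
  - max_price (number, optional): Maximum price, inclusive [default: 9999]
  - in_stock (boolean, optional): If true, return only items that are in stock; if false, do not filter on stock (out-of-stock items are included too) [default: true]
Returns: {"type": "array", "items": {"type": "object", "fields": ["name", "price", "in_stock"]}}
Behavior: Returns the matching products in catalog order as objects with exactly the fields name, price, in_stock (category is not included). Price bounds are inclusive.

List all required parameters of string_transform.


Parameters of string_transform and their required/optional flag:
  text: required
  operation: required
operation, text


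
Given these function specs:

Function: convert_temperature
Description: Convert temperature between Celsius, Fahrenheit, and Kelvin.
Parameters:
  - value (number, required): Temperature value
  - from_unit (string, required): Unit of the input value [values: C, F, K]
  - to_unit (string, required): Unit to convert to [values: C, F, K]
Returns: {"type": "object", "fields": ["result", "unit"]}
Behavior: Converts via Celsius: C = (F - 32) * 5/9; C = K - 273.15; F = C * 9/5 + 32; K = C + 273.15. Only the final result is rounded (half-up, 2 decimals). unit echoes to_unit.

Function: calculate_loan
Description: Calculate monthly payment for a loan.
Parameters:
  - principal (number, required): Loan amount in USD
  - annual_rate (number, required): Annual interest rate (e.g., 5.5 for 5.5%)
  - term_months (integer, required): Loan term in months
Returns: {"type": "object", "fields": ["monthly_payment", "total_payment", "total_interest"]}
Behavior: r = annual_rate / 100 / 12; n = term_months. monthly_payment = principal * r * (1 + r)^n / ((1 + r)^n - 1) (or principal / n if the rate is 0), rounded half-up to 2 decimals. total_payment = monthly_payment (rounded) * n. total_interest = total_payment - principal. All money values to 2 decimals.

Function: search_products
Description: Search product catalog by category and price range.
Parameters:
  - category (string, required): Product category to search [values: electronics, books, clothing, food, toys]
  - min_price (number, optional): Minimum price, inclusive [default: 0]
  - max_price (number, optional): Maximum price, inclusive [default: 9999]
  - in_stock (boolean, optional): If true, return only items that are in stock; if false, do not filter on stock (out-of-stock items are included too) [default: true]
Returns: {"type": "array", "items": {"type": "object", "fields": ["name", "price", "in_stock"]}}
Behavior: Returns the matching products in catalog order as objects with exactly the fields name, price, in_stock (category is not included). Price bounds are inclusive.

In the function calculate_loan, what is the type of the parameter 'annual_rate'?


The calculate_loan spec declares:
  - annual_rate (number, required): Annual interest rate (e.g., 5.5 for 5.5%)
Type:
number


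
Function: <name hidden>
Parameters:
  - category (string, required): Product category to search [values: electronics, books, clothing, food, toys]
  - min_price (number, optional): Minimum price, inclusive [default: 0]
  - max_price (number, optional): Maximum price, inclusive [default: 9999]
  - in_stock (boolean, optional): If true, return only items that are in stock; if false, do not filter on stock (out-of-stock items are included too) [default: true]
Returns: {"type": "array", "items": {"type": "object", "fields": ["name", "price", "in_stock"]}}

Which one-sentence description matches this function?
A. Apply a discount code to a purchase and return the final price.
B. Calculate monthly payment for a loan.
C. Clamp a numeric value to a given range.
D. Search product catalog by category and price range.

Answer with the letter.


Parameters category, min_price, max_price, in_stock and return "array" fit: Search product catalog by category and price range.
D


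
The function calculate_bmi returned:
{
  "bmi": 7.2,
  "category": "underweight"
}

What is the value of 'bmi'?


7.2


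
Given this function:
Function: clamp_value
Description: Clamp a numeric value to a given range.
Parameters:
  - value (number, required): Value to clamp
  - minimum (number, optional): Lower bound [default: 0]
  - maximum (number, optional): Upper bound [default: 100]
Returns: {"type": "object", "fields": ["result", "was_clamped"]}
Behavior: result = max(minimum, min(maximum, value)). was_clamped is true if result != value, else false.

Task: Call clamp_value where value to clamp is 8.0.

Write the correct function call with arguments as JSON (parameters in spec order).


Mapping each described value to its parameter name:
  'Value to clamp' -> value = 8.0
clamp_value({"value": 8.0})


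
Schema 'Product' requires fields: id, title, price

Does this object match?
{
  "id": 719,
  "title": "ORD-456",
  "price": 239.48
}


Checking required fields... All present.
Valid - all required fields present


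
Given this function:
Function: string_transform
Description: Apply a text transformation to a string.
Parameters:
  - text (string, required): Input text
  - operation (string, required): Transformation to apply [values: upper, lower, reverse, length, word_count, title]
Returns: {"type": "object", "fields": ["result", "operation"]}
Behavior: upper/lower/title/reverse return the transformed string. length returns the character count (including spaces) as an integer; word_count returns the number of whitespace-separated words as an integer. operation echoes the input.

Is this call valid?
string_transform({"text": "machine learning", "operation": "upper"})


Checking all required parameters present and types match... All valid.
Valid


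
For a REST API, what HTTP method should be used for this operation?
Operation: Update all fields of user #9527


GET = read, POST = create, PUT = update/replace, DELETE = remove
This operation is an update/replace.
PUT


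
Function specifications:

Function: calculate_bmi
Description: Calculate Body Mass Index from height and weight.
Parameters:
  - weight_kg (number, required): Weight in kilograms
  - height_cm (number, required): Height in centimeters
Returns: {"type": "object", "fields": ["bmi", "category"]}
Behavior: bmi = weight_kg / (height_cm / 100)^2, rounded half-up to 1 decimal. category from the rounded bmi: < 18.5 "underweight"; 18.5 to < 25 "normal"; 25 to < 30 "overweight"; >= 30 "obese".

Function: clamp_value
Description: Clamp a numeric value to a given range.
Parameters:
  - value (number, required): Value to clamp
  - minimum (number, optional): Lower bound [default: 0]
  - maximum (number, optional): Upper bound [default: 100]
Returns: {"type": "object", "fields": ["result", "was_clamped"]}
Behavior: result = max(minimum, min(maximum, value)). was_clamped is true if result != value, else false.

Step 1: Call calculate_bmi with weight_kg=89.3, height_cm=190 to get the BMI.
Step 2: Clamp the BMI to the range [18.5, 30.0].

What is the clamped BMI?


Step 1: calculate_bmi(weight_kg=89.3, height_cm=190)
  height_m = 190 / 100 = 1.9
  bmi = 89.3 / 1.9^2 = 89.3 / 3.61 = 24.736842 -> 24.7
  18.5 <= 24.7 < 25 -> normal
  -> bmi = 24.7
Step 2: clamp_value(value=24.7, minimum=18.5, maximum=30.0)
  result = max(18.5, min(30.0, 24.7)) = max(18.5, 24.7) = 24.7
  was_clamped = (24.7 != 24.7) = false
  -> result = 24.7
24.7


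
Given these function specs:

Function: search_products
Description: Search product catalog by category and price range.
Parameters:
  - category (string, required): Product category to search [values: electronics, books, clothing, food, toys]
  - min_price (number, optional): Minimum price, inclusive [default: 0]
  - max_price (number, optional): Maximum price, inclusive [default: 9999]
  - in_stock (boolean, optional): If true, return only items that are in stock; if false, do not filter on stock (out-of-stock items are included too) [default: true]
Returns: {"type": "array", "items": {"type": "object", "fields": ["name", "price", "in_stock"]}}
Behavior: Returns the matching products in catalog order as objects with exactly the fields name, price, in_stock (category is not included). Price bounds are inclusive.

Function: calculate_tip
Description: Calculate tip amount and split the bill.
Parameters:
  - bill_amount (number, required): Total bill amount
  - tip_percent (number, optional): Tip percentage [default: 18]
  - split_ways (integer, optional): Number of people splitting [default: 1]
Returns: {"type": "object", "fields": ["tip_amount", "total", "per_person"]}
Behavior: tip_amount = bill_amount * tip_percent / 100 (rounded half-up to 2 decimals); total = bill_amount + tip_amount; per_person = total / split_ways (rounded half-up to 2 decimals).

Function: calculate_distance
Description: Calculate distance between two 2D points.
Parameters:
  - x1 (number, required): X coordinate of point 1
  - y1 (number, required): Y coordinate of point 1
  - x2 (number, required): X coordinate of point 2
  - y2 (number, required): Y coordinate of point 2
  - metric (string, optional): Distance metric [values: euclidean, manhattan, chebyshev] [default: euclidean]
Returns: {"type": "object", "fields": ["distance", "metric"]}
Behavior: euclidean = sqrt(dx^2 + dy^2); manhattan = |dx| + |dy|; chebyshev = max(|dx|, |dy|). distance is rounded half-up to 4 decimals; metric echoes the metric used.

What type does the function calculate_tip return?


The calculate_tip spec declares Returns: {"type": "object", "fields": ["tip_amount", "total", "per_person"]}
Type:
object


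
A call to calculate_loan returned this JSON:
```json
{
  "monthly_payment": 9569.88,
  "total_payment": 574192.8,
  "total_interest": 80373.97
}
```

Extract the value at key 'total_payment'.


574192.8


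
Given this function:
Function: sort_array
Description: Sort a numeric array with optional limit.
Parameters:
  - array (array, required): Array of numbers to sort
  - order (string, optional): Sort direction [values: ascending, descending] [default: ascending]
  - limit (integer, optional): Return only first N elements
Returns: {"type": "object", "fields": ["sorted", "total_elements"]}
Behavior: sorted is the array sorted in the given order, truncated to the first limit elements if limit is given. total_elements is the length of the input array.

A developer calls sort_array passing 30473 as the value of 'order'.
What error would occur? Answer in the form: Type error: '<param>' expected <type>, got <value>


Spec: 'order' is declared as string; 30473 is an integer.
Type error: 'order' expected string, got 30473


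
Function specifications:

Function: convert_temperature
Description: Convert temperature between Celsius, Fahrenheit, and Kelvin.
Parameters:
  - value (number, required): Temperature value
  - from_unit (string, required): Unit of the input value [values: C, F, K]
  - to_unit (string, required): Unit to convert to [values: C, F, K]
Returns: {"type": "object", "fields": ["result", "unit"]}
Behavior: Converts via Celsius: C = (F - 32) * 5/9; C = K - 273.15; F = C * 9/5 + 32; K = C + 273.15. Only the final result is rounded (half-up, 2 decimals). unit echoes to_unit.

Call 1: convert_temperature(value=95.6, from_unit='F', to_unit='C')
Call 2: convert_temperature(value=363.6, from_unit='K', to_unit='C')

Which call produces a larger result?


Call 1:
  To C: (95.6 - 32) * 5/9 = 35.333333
  Target is C: 35.333333
  Round to 2 decimals: 35.33
  -> 35.33 C
Call 2:
  To C: 363.6 - 273.15 = 90.45
  Target is C: 90.45
  Round to 2 decimals: 90.45
  -> 90.45 C
Call 2 (90.45 C)


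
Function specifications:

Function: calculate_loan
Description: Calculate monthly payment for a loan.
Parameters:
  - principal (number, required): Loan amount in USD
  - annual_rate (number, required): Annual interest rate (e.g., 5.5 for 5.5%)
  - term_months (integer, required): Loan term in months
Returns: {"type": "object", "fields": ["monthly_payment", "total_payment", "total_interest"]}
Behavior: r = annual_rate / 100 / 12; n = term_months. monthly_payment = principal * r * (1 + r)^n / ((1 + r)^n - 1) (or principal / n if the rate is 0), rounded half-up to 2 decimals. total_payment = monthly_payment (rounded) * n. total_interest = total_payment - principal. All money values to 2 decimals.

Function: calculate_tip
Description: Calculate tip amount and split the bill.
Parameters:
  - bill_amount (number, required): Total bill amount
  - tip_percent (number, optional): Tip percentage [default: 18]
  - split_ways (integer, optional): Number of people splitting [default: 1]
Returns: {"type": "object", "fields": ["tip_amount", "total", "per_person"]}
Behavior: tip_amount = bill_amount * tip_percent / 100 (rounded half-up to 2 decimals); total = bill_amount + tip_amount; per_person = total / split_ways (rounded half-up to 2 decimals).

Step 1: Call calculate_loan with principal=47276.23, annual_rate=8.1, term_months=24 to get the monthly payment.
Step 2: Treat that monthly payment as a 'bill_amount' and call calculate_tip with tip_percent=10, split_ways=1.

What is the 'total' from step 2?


Step 1: calculate_loan(principal=47276.23, annual_rate=8.1, term_months=24)
  r = 8.1 / 100 / 12 = 0.00675 (keep full precision)
  (1 + r)^24 = 1.17522039
  monthly_payment = 47276.23 * 0.00675 * 1.17522039 / (1.17522039 - 1) = 2140.332666 -> 2140.33
  total_payment = 2140.33 * 24 = 51367.92
  total_interest = 51367.92 - 47276.23 = 4091.69
  -> monthly_payment = 2140.33
Step 2: calculate_tip(bill_amount=2140.33, tip_percent=10, split_ways=1)
  tip_amount = 2140.33 * 10/100 = 214.033 -> 214.03
  total = 2140.33 + 214.03 = 2354.36
  per_person = 2354.36 / 1 = 2354.36 -> 2354.36
  -> total = 2354.36
$2354.36


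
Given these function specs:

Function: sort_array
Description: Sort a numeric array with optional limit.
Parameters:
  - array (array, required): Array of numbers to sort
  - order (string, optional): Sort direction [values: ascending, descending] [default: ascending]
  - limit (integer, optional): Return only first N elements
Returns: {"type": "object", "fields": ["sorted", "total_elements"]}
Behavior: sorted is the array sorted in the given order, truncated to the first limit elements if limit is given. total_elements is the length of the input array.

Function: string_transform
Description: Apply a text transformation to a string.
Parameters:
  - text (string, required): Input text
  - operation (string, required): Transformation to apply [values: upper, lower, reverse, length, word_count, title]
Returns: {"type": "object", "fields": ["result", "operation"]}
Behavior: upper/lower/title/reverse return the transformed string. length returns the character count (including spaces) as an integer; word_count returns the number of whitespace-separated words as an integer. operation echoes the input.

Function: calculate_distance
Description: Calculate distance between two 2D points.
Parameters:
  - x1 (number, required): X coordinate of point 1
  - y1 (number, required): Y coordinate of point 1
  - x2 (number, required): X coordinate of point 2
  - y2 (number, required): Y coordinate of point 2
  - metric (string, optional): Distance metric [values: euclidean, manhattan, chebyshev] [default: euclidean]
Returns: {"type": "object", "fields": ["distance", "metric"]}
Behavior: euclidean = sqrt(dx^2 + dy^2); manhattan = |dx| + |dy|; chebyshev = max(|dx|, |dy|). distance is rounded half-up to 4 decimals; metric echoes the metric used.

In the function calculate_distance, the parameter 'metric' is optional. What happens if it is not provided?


The calculate_distance spec declares:
  - metric (string, optional): Distance metric [values: euclidean, manhattan, chebyshev] [default: euclidean]
It defaults to euclidean


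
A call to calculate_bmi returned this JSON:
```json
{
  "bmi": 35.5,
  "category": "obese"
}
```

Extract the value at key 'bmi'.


35.5


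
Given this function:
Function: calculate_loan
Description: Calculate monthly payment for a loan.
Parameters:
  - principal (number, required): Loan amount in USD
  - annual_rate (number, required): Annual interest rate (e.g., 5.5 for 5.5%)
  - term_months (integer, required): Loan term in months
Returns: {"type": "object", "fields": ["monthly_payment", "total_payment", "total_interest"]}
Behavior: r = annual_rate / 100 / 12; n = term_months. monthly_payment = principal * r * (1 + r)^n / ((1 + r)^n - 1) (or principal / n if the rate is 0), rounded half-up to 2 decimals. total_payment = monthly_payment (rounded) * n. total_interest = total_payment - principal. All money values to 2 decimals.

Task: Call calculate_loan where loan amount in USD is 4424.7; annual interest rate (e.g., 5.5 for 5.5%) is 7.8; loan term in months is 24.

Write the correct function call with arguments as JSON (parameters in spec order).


Mapping each described value to its parameter name:
  'Loan amount in USD' -> principal = 4424.7
  'Annual interest rate (e.g., 5.5 for 5.5%)' -> annual_rate = 7.8
  'Loan term in months' -> term_months = 24
calculate_loan({"principal": 4424.7, "annual_rate": 7.8, "term_months": 24})


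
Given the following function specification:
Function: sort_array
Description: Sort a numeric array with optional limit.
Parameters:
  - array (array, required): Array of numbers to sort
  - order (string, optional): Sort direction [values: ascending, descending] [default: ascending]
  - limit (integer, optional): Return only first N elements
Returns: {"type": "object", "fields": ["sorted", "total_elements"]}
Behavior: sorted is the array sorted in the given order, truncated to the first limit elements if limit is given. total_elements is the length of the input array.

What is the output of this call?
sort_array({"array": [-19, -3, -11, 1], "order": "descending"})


sorted descending: [1, -3, -11, -19]
total_elements = len(input) = 4
Output:
{"sorted": [1, -3, -11, -19], "total_elements": 4}


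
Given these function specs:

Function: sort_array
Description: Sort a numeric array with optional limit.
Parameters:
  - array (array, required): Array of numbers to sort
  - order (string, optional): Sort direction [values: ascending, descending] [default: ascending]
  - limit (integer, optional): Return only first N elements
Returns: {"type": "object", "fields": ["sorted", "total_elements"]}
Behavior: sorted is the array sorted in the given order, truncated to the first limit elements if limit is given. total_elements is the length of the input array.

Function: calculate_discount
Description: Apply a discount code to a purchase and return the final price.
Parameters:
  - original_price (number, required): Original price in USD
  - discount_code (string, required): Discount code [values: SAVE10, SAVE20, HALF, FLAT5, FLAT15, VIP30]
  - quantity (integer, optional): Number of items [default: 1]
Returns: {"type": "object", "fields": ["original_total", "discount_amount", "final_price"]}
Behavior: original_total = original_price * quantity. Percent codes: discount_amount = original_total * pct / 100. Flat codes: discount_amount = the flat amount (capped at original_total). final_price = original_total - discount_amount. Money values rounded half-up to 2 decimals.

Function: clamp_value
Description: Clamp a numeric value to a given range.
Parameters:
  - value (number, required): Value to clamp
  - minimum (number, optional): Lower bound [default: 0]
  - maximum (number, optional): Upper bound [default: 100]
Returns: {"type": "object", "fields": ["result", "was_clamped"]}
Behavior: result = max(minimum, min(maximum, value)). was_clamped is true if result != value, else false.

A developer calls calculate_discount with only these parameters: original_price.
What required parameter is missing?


Required parameters: original_price, discount_code
Provided: original_price
Missing: discount_code
discount_code


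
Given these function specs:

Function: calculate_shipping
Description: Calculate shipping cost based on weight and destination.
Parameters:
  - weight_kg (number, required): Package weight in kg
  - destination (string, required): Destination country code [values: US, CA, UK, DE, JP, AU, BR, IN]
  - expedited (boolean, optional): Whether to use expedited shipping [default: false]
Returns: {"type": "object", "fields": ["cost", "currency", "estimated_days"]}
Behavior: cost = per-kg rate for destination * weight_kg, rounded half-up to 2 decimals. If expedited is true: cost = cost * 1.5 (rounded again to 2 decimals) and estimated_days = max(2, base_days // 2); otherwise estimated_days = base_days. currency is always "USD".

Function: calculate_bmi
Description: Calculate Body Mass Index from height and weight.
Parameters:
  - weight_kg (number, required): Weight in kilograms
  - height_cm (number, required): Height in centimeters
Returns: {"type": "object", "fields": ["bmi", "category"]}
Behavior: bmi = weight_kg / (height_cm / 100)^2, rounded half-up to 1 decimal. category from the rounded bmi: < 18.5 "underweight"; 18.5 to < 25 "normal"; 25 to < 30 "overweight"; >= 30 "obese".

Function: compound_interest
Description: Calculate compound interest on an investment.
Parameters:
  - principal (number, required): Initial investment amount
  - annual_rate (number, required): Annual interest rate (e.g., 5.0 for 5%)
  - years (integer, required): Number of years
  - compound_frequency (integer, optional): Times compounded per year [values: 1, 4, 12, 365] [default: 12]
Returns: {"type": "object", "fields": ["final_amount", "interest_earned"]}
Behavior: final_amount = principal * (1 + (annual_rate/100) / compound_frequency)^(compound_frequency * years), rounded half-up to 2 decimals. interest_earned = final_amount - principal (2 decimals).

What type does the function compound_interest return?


The compound_interest spec declares Returns: {"type": "object", "fields": ["final_amount", "interest_earned"]}
Type:
object


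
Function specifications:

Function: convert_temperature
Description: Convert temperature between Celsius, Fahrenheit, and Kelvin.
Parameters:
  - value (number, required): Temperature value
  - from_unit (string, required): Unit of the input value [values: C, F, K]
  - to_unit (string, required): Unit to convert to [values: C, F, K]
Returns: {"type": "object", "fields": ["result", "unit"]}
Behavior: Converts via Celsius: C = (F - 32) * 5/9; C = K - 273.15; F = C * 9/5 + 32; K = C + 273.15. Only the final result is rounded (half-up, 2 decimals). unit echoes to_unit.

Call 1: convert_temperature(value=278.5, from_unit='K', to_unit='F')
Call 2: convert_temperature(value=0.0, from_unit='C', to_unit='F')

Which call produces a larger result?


Call 1:
  To C: 278.5 - 273.15 = 5.35
  To F: 5.35 * 9/5 + 32 = 41.63
  Round to 2 decimals: 41.63
  -> 41.63 F
Call 2:
  Input already in C: 0
  To F: 0 * 9/5 + 32 = 32
  Round to 2 decimals: 32.0
  -> 32.0 F
Call 1 (41.63 F)


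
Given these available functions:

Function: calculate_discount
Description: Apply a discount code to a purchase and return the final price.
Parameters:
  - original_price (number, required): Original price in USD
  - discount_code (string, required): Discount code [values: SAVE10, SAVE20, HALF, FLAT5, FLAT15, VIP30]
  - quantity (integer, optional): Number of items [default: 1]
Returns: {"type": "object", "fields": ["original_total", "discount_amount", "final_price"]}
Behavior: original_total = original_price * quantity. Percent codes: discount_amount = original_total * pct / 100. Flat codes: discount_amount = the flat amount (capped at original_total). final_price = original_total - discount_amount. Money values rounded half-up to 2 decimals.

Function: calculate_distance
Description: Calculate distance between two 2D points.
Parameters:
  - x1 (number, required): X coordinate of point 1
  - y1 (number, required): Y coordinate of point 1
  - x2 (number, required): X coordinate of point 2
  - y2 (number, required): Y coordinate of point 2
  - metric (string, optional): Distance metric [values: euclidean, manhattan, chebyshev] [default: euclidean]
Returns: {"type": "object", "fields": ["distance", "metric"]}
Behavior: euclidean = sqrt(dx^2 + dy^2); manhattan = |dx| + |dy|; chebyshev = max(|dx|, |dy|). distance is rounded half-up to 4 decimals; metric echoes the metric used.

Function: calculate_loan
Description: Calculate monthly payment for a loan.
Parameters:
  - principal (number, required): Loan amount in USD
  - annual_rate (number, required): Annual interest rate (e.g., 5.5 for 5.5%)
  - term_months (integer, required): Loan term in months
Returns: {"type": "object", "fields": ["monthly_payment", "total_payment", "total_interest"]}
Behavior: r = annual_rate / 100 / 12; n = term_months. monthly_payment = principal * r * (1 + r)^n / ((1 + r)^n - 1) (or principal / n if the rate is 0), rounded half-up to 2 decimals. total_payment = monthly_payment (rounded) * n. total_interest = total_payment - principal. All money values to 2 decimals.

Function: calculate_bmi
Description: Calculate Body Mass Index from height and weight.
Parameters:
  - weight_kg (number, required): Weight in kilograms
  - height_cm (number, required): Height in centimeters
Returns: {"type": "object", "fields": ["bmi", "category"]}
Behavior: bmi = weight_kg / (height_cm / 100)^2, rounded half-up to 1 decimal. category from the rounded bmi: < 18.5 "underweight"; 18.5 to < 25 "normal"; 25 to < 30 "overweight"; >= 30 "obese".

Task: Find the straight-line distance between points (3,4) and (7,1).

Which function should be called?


The task needs a function whose description is: Calculate distance between two 2D points.
calculate_distance


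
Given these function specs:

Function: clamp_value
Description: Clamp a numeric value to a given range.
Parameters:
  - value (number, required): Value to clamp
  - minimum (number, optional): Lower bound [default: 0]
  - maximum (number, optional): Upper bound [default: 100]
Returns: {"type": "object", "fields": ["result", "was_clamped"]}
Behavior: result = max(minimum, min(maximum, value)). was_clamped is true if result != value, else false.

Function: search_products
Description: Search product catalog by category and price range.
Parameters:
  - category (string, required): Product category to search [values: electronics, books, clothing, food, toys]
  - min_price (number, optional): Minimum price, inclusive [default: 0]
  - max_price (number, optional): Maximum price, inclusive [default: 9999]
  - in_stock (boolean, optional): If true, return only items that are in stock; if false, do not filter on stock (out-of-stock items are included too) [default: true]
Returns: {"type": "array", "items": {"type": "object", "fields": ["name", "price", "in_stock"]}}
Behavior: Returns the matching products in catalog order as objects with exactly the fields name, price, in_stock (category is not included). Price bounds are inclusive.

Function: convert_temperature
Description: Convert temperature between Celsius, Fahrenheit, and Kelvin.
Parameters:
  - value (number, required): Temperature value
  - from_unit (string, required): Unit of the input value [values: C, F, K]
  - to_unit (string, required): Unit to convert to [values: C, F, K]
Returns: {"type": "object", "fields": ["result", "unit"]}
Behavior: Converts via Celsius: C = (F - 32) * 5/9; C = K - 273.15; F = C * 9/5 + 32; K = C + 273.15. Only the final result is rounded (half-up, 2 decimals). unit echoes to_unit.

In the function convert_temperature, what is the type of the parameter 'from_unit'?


The convert_temperature spec declares:
  - from_unit (string, required): Unit of the input value [values: C, F, K]
Type:
string


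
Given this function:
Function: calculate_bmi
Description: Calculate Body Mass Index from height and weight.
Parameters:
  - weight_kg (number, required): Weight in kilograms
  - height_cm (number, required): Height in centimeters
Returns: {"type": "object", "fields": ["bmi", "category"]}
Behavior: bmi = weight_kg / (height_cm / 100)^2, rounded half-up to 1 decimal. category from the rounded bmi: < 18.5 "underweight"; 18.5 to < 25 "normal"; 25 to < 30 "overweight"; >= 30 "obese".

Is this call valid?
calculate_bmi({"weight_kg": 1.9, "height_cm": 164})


Checking all required parameters present and types match... All valid.
Valid


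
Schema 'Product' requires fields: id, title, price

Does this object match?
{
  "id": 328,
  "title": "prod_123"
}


Checking required fields...
Missing: price
Invalid - missing required field 'price'


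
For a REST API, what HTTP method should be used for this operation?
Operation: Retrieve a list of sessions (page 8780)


GET = read, POST = create, PUT = update/replace, DELETE = remove
This operation is a read.
GET
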